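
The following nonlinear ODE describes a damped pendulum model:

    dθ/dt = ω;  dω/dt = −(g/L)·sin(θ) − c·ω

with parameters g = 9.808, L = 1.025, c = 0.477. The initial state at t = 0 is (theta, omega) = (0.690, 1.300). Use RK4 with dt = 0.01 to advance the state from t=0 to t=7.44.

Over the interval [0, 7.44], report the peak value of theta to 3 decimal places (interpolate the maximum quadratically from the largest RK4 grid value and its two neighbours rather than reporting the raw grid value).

max theta = 0.812

t=0.000: state=(0.690, 1.300)
step 1 (dt=0.01): k1=(1.300, -6.711), k2=(1.266, -6.743), k3=(1.266, -6.742), k4=(1.233, -6.772); state += dt/6·(k1+2k2+2k3+k4)
t=0.010: state=(0.703, 1.233)
t=0.020: state=(0.715, 1.165)
t=0.030: state=(0.726, 1.096)
continuing one RK4 step at a time; state shown every 25 steps (Δt=0.25):
t=0.250: state=(0.798, -0.433)
t=0.500: state=(0.505, -1.792)
t=0.750: state=(-0.012, -2.138)
t=1.000: state=(-0.465, -1.322)
t=1.250: state=(-0.627, 0.054)
t=1.500: state=(-0.453, 1.251)
t=1.750: state=(-0.065, 1.696)
t=2.000: state=(0.314, 1.195)
t=2.250: state=(0.485, 0.135)
t=2.500: state=(0.386, -0.873)
t=2.750: state=(0.096, -1.325)
t=3.000: state=(-0.212, -1.025)
t=3.250: state=(-0.374, -0.219)
t=3.500: state=(-0.320, 0.608)
t=3.750: state=(-0.104, 1.028)
t=4.000: state=(0.143, 0.855)
t=4.250: state=(0.286, 0.247)
t=4.500: state=(0.262, -0.421)
t=4.750: state=(0.101, -0.794)
t=5.000: state=(-0.096, -0.702)
t=5.250: state=(-0.219, -0.246)
t=5.500: state=(-0.212, 0.289)
t=5.750: state=(-0.093, 0.611)
t=6.000: state=(0.063, 0.571)
t=6.250: state=(0.167, 0.230)
t=6.500: state=(0.171, -0.195)
t=6.750: state=(0.083, -0.468)
t=7.000: state=(-0.040, -0.461)
t=7.250: state=(-0.127, -0.208)
t=7.440: state=(-0.142, 0.051)
largest grid value and its neighbours: theta(0.180)=0.81162, theta(0.190)=0.81171, theta(0.200)=0.81111
parabola through these three points peaks at t≈0.186 with theta≈0.81176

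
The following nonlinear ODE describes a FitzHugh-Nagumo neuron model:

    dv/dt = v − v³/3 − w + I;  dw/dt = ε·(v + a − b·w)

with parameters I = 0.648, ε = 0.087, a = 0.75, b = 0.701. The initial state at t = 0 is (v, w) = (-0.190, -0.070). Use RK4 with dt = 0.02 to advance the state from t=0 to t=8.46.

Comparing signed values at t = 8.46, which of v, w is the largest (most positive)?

t=0.000: state=(-0.190, -0.070)
step 1 (dt=0.02): k1=(0.530, 0.053), k2=(0.535, 0.053), k3=(0.535, 0.053), k4=(0.540, 0.054); state += dt/6·(k1+2k2+2k3+k4)
t=0.020: state=(-0.179, -0.069)
t=0.040: state=(-0.168, -0.068)
t=0.060: state=(-0.157, -0.067)
continuing one RK4 step at a time; state shown every 25 steps (Δt=0.5):
t=0.500: state=(0.144, -0.037)
t=1.000: state=(0.653, 0.012)
t=1.500: state=(1.270, 0.086)
t=2.000: state=(1.698, 0.180)
t=2.500: state=(1.845, 0.283)
t=3.000: state=(1.861, 0.386)
t=3.500: state=(1.836, 0.486)
t=4.000: state=(1.800, 0.582)
t=4.500: state=(1.760, 0.673)
t=5.000: state=(1.718, 0.759)
t=5.500: state=(1.676, 0.841)
t=6.000: state=(1.632, 0.919)
t=6.500: state=(1.588, 0.992)
t=7.000: state=(1.542, 1.062)
t=7.500: state=(1.494, 1.127)
t=8.000: state=(1.445, 1.188)
t=8.460: state=(1.397, 1.241)
compare at T: v=1.397, w=1.241

largest component: v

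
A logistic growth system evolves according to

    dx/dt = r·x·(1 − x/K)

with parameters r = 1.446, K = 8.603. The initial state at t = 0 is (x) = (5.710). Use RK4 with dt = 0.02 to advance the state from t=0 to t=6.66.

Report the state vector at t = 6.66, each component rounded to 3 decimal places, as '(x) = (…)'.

t=0.000: state=(5.710)
step 1 (dt=0.02): k1=(2.777), k2=(2.763), k3=(2.763), k4=(2.750); state += dt/6·(k1+2k2+2k3+k4)
t=0.020: state=(5.765)
t=0.040: state=(5.820)
t=0.060: state=(5.874)
continuing one RK4 step at a time; state shown every 25 steps (Δt=0.5):
t=0.500: state=(6.905)
t=1.000: state=(7.686)
t=1.500: state=(8.132)
t=2.000: state=(8.368)
t=2.500: state=(8.487)
t=3.000: state=(8.546)
t=3.500: state=(8.575)
t=4.000: state=(8.590)
t=4.500: state=(8.596)
t=5.000: state=(8.600)
t=5.500: state=(8.601)
t=6.000: state=(8.602)
t=6.500: state=(8.603)
t=6.660: state=(8.603)

(x) = (8.603)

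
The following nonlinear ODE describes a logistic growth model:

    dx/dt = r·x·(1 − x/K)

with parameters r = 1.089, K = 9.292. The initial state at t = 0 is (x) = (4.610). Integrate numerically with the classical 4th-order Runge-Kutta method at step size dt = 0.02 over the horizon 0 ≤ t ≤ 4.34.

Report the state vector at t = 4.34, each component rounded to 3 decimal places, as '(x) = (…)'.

t=0.000: state=(4.610)
step 1 (dt=0.02): k1=(2.530), k2=(2.530), k3=(2.530), k4=(2.530); state += dt/6·(k1+2k2+2k3+k4)
t=0.020: state=(4.661)
t=0.040: state=(4.711)
t=0.060: state=(4.762)
continuing one RK4 step at a time; state shown every 10 steps (Δt=0.2):
t=0.200: state=(5.114)
t=0.400: state=(5.608)
t=0.600: state=(6.080)
t=0.800: state=(6.521)
t=1.000: state=(6.925)
t=1.200: state=(7.288)
t=1.400: state=(7.609)
t=1.600: state=(7.889)
t=1.800: state=(8.129)
t=2.000: state=(8.333)
t=2.200: state=(8.505)
t=2.400: state=(8.648)
t=2.600: state=(8.767)
t=2.800: state=(8.865)
t=3.000: state=(8.946)
t=3.200: state=(9.011)
t=3.400: state=(9.065)
t=3.600: state=(9.109)
t=3.800: state=(9.144)
t=4.000: state=(9.172)
t=4.200: state=(9.196)
t=4.340: state=(9.209)

(x) = (9.209)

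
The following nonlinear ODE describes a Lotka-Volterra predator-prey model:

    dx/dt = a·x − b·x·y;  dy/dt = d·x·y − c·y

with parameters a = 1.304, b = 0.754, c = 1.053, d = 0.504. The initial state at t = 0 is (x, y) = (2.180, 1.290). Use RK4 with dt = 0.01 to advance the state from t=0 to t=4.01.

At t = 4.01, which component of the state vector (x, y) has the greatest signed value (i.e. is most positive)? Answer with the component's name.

t=0.000: state=(2.180, 1.290)
step 1 (dt=0.01): k1=(0.722, 0.059), k2=(0.723, 0.061), k3=(0.723, 0.061), k4=(0.724, 0.064); state += dt/6·(k1+2k2+2k3+k4)
t=0.010: state=(2.187, 1.291)
t=0.020: state=(2.194, 1.291)
t=0.030: state=(2.202, 1.292)
continuing one RK4 step at a time; state shown every 20 steps (Δt=0.2):
t=0.200: state=(2.326, 1.311)
t=0.400: state=(2.470, 1.353)
t=0.600: state=(2.603, 1.416)
t=0.800: state=(2.713, 1.500)
t=1.000: state=(2.787, 1.603)
t=1.200: state=(2.816, 1.723)
t=1.400: state=(2.791, 1.853)
t=1.600: state=(2.713, 1.982)
t=1.800: state=(2.588, 2.098)
t=2.000: state=(2.431, 2.189)
t=2.200: state=(2.257, 2.246)
t=2.400: state=(2.084, 2.264)
t=2.600: state=(1.925, 2.245)
t=2.800: state=(1.787, 2.192)
t=3.000: state=(1.676, 2.114)
t=3.200: state=(1.593, 2.019)
t=3.400: state=(1.537, 1.914)
t=3.600: state=(1.507, 1.807)
t=3.800: state=(1.501, 1.704)
t=4.000: state=(1.518, 1.607)
t=4.010: state=(1.519, 1.602)
compare at T: x=1.519, y=1.602

largest component: y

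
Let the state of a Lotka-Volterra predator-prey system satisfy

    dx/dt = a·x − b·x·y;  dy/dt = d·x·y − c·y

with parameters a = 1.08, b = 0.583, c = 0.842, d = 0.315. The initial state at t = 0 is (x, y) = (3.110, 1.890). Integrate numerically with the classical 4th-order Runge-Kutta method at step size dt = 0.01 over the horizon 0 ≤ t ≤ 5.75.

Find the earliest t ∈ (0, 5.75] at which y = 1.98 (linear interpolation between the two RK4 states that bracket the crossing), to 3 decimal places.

t=0.000: state=(3.110, 1.890)
step 1 (dt=0.01): k1=(-0.068, 0.260), k2=(-0.070, 0.260), k3=(-0.070, 0.260), k4=(-0.073, 0.260); state += dt/6·(k1+2k2+2k3+k4)
t=0.010: state=(3.109, 1.893)
t=0.020: state=(3.109, 1.895)
t=0.030: state=(3.108, 1.898)
continuing one RK4 step at a time; state shown every 20 steps (Δt=0.2):
t=0.200: state=(3.087, 1.942)
t=0.350: state=(3.058, 1.979)
next step: t=0.360: state=(3.056, 1.981) — y has crossed 1.98
linear interpolation between t=0.350 (1.97862) and t=0.360 (1.98102) → t≈0.356

t = 0.356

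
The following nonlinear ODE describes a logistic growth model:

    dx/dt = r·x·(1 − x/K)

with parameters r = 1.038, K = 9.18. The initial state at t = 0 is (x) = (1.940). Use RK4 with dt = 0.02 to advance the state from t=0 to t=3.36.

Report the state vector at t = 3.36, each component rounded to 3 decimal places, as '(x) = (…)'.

(x) = (8.240)

t=0.000: state=(1.940)
step 1 (dt=0.02): k1=(1.588), k2=(1.598), k3=(1.598), k4=(1.607); state += dt/6·(k1+2k2+2k3+k4)
t=0.020: state=(1.972)
t=0.040: state=(2.004)
t=0.060: state=(2.037)
continuing one RK4 step at a time; state shown every 10 steps (Δt=0.2):
t=0.200: state=(2.277)
t=0.400: state=(2.650)
t=0.600: state=(3.058)
t=0.800: state=(3.495)
t=1.000: state=(3.954)
t=1.200: state=(4.426)
t=1.400: state=(4.902)
t=1.600: state=(5.371)
t=1.800: state=(5.824)
t=2.000: state=(6.253)
t=2.200: state=(6.650)
t=2.400: state=(7.013)
t=2.600: state=(7.337)
t=2.800: state=(7.624)
t=3.000: state=(7.875)
t=3.200: state=(8.090)
t=3.360: state=(8.240)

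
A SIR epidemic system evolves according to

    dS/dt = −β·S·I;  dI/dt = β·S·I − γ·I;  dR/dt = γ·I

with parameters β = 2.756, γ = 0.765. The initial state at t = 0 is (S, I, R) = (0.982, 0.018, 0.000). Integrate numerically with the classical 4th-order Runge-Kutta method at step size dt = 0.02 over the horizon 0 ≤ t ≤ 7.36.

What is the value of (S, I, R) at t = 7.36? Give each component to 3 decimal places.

(S, I, R) = (0.033, 0.026, 0.941)

t=0.000: state=(0.982, 0.018, 0.000)
step 1 (dt=0.02): k1=(-0.049, 0.035, 0.014), k2=(-0.050, 0.036, 0.014), k3=(-0.050, 0.036, 0.014), k4=(-0.051, 0.036, 0.014); state += dt/6·(k1+2k2+2k3+k4)
t=0.020: state=(0.981, 0.019, 0.000)
t=0.040: state=(0.980, 0.019, 0.001)
t=0.060: state=(0.979, 0.020, 0.001)
continuing one RK4 step at a time; state shown every 25 steps (Δt=0.5):
t=0.500: state=(0.942, 0.046, 0.012)
t=1.000: state=(0.850, 0.110, 0.040)
t=1.500: state=(0.682, 0.217, 0.101)
t=2.000: state=(0.467, 0.327, 0.206)
t=2.500: state=(0.286, 0.372, 0.343)
t=3.000: state=(0.173, 0.345, 0.481)
t=3.500: state=(0.112, 0.285, 0.603)
t=4.000: state=(0.079, 0.222, 0.699)
t=4.500: state=(0.061, 0.166, 0.773)
t=5.000: state=(0.050, 0.122, 0.828)
t=5.500: state=(0.043, 0.089, 0.868)
t=6.000: state=(0.039, 0.064, 0.897)
t=6.500: state=(0.036, 0.046, 0.918)
t=7.000: state=(0.034, 0.033, 0.933)
t=7.360: state=(0.033, 0.026, 0.941)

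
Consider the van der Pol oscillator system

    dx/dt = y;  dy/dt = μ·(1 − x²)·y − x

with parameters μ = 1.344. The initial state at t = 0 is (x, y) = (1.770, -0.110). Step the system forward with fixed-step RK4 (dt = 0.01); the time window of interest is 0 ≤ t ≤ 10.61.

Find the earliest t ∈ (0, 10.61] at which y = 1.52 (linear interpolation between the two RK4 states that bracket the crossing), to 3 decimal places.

t=0.000: state=(1.770, -0.110)
step 1 (dt=0.01): k1=(-0.110, -1.455), k2=(-0.117, -1.434), k3=(-0.117, -1.434), k4=(-0.124, -1.413); state += dt/6·(k1+2k2+2k3+k4)
t=0.010: state=(1.769, -0.124)
t=0.020: state=(1.768, -0.138)
t=0.030: state=(1.766, -0.152)
continuing one RK4 step at a time; state shown every 50 steps (Δt=0.5):
t=0.500: state=(1.593, -0.523)
t=1.000: state=(1.269, -0.784)
t=1.500: state=(0.774, -1.262)
t=2.000: state=(-0.112, -2.434)
t=2.500: state=(-1.513, -2.361)
t=3.000: state=(-2.009, -0.014)
t=3.500: state=(-1.869, 0.444)
t=4.000: state=(-1.607, 0.602)
t=4.500: state=(-1.257, 0.823)
t=5.000: state=(-0.740, 1.319)
t=5.110: state=(-0.585, 1.509)
next step: t=5.120: state=(-0.570, 1.528) — y has crossed 1.52
linear interpolation between t=5.110 (1.50890) and t=5.120 (1.52828) → t≈5.116

t = 5.116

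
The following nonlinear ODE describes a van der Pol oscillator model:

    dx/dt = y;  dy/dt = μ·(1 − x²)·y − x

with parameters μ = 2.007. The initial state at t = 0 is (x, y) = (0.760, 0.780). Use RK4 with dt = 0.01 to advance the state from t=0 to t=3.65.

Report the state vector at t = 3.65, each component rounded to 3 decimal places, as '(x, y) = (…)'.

(x, y) = (-1.851, 0.344)

t=0.000: state=(0.760, 0.780)
step 1 (dt=0.01): k1=(0.780, -0.099), k2=(0.780, -0.112), k3=(0.779, -0.112), k4=(0.779, -0.126); state += dt/6·(k1+2k2+2k3+k4)
t=0.010: state=(0.768, 0.779)
t=0.020: state=(0.776, 0.777)
t=0.030: state=(0.783, 0.776)
continuing one RK4 step at a time; state shown every 20 steps (Δt=0.2):
t=0.200: state=(0.910, 0.703)
t=0.400: state=(1.034, 0.522)
t=0.600: state=(1.115, 0.281)
t=0.800: state=(1.146, 0.036)
t=1.000: state=(1.131, -0.183)
t=1.200: state=(1.075, -0.380)
t=1.400: state=(0.979, -0.575)
t=1.600: state=(0.842, -0.805)
t=1.800: state=(0.652, -1.123)
t=2.000: state=(0.381, -1.623)
t=2.200: state=(-0.018, -2.426)
t=2.400: state=(-0.603, -3.395)
t=2.600: state=(-1.304, -3.274)
t=2.800: state=(-1.796, -1.555)
t=3.000: state=(-1.965, -0.312)
t=3.200: state=(-1.974, 0.136)
t=3.400: state=(-1.930, 0.279)
t=3.600: state=(-1.868, 0.334)
t=3.650: state=(-1.851, 0.344)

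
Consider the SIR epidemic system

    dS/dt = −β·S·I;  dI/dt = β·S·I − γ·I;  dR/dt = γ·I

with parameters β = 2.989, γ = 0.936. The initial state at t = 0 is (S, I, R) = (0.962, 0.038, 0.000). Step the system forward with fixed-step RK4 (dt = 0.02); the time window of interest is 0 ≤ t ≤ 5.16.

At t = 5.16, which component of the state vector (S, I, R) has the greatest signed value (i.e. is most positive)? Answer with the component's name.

t=0.000: state=(0.962, 0.038, 0.000)
step 1 (dt=0.02): k1=(-0.109, 0.074, 0.036), k2=(-0.111, 0.075, 0.036), k3=(-0.111, 0.075, 0.036), k4=(-0.113, 0.076, 0.037); state += dt/6·(k1+2k2+2k3+k4)
t=0.020: state=(0.960, 0.040, 0.001)
t=0.040: state=(0.957, 0.041, 0.001)
t=0.060: state=(0.955, 0.043, 0.002)
continuing one RK4 step at a time; state shown every 10 steps (Δt=0.2):
t=0.200: state=(0.936, 0.056, 0.009)
t=0.400: state=(0.899, 0.080, 0.021)
t=0.600: state=(0.849, 0.112, 0.039)
t=0.800: state=(0.785, 0.151, 0.064)
t=1.000: state=(0.708, 0.196, 0.096)
t=1.200: state=(0.621, 0.242, 0.137)
t=1.400: state=(0.531, 0.283, 0.186)
t=1.600: state=(0.444, 0.314, 0.242)
t=1.800: state=(0.366, 0.331, 0.303)
t=2.000: state=(0.299, 0.335, 0.365)
t=2.200: state=(0.246, 0.327, 0.428)
t=2.400: state=(0.203, 0.310, 0.487)
t=2.600: state=(0.170, 0.287, 0.543)
t=2.800: state=(0.144, 0.261, 0.595)
t=3.000: state=(0.124, 0.235, 0.641)
t=3.200: state=(0.109, 0.209, 0.683)
t=3.400: state=(0.097, 0.184, 0.719)
t=3.600: state=(0.087, 0.161, 0.752)
t=3.800: state=(0.080, 0.141, 0.780)
t=4.000: state=(0.074, 0.122, 0.804)
t=4.200: state=(0.069, 0.106, 0.826)
t=4.400: state=(0.065, 0.091, 0.844)
t=4.600: state=(0.062, 0.078, 0.860)
t=4.800: state=(0.059, 0.067, 0.873)
t=5.000: state=(0.057, 0.058, 0.885)
t=5.160: state=(0.056, 0.051, 0.893)
compare at T: S=0.056, I=0.051, R=0.893

largest component: R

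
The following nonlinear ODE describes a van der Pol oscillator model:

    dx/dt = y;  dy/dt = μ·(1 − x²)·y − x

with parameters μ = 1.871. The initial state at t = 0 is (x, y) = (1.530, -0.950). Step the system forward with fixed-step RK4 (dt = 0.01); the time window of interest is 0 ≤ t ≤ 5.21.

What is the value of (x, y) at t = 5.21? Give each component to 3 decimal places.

t=0.000: state=(1.530, -0.950)
step 1 (dt=0.01): k1=(-0.950, 0.853), k2=(-0.946, 0.822), k3=(-0.946, 0.822), k4=(-0.942, 0.791); state += dt/6·(k1+2k2+2k3+k4)
t=0.010: state=(1.521, -0.942)
t=0.020: state=(1.511, -0.934)
t=0.030: state=(1.502, -0.927)
continuing one RK4 step at a time; state shown every 20 steps (Δt=0.2):
t=0.200: state=(1.350, -0.876)
t=0.400: state=(1.171, -0.930)
t=0.600: state=(0.971, -1.088)
t=0.800: state=(0.727, -1.384)
t=1.000: state=(0.403, -1.906)
t=1.200: state=(-0.058, -2.766)
t=1.400: state=(-0.711, -3.689)
t=1.600: state=(-1.438, -3.203)
t=1.800: state=(-1.893, -1.339)
t=2.000: state=(-2.030, -0.210)
t=2.200: state=(-2.026, 0.175)
t=2.400: state=(-1.977, 0.298)
t=2.600: state=(-1.912, 0.348)
t=2.800: state=(-1.839, 0.380)
t=3.000: state=(-1.760, 0.409)
t=3.200: state=(-1.675, 0.442)
t=3.400: state=(-1.583, 0.482)
t=3.600: state=(-1.482, 0.533)
t=3.800: state=(-1.368, 0.600)
t=4.000: state=(-1.240, 0.692)
t=4.200: state=(-1.089, 0.825)
t=4.400: state=(-0.905, 1.026)
t=4.600: state=(-0.670, 1.349)
t=4.800: state=(-0.351, 1.889)
t=5.000: state=(0.107, 2.746)
t=5.200: state=(0.751, 3.605)
t=5.210: state=(0.787, 3.625)

(x, y) = (0.787, 3.625)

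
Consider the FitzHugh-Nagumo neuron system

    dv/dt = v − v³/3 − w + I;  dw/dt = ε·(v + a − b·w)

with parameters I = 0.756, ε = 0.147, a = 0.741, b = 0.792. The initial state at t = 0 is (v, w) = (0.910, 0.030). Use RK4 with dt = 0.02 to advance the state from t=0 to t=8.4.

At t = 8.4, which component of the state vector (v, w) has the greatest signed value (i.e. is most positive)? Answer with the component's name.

largest component: w

t=0.000: state=(0.910, 0.030)
step 1 (dt=0.02): k1=(1.385, 0.239), k2=(1.385, 0.241), k3=(1.385, 0.241), k4=(1.384, 0.243); state += dt/6·(k1+2k2+2k3+k4)
t=0.020: state=(0.938, 0.035)
t=0.040: state=(0.965, 0.040)
t=0.060: state=(0.993, 0.045)
continuing one RK4 step at a time; state shown every 25 steps (Δt=0.5):
t=0.500: state=(1.523, 0.170)
t=1.000: state=(1.807, 0.334)
t=1.500: state=(1.855, 0.500)
t=2.000: state=(1.823, 0.656)
t=2.500: state=(1.768, 0.800)
t=3.000: state=(1.707, 0.932)
t=3.500: state=(1.643, 1.051)
t=4.000: state=(1.577, 1.160)
t=4.500: state=(1.509, 1.257)
t=5.000: state=(1.439, 1.344)
t=5.500: state=(1.366, 1.421)
t=6.000: state=(1.290, 1.489)
t=6.500: state=(1.208, 1.547)
t=7.000: state=(1.119, 1.595)
t=7.500: state=(1.019, 1.634)
t=8.000: state=(0.905, 1.663)
t=8.400: state=(0.796, 1.679)
compare at T: v=0.796, w=1.679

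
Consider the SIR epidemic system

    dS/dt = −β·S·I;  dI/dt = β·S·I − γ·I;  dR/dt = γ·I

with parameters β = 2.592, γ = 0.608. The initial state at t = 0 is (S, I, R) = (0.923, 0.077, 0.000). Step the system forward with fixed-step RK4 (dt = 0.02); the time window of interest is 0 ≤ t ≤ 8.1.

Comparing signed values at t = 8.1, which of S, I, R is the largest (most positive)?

largest component: R

t=0.000: state=(0.923, 0.077, 0.000)
step 1 (dt=0.02): k1=(-0.184, 0.137, 0.047), k2=(-0.187, 0.139, 0.048), k3=(-0.187, 0.140, 0.048), k4=(-0.190, 0.142, 0.049); state += dt/6·(k1+2k2+2k3+k4)
t=0.020: state=(0.919, 0.080, 0.001)
t=0.040: state=(0.915, 0.083, 0.002)
t=0.060: state=(0.911, 0.086, 0.003)
continuing one RK4 step at a time; state shown every 25 steps (Δt=0.5):
t=0.500: state=(0.789, 0.174, 0.037)
t=1.000: state=(0.577, 0.313, 0.110)
t=1.500: state=(0.356, 0.421, 0.224)
t=2.000: state=(0.202, 0.442, 0.357)
t=2.500: state=(0.116, 0.398, 0.486)
t=3.000: state=(0.073, 0.331, 0.597)
t=3.500: state=(0.049, 0.264, 0.687)
t=4.000: state=(0.036, 0.206, 0.758)
t=4.500: state=(0.029, 0.158, 0.813)
t=5.000: state=(0.024, 0.121, 0.855)
t=5.500: state=(0.021, 0.092, 0.887)
t=6.000: state=(0.019, 0.069, 0.912)
t=6.500: state=(0.018, 0.052, 0.930)
t=7.000: state=(0.017, 0.040, 0.944)
t=7.500: state=(0.016, 0.030, 0.954)
t=8.000: state=(0.015, 0.022, 0.962)
t=8.100: state=(0.015, 0.021, 0.964)
compare at T: S=0.015, I=0.021, R=0.964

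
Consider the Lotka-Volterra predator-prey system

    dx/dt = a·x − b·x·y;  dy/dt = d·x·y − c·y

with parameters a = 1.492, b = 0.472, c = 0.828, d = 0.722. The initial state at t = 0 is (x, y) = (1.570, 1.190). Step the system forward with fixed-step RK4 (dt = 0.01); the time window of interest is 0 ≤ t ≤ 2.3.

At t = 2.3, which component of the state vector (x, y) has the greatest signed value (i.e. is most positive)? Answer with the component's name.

t=0.000: state=(1.570, 1.190)
step 1 (dt=0.01): k1=(1.461, 0.364), k2=(1.466, 0.370), k3=(1.466, 0.370), k4=(1.471, 0.377); state += dt/6·(k1+2k2+2k3+k4)
t=0.010: state=(1.585, 1.194)
t=0.020: state=(1.599, 1.198)
t=0.030: state=(1.614, 1.202)
continuing one RK4 step at a time; state shown every 10 steps (Δt=0.1):
t=0.100: state=(1.721, 1.234)
t=0.200: state=(1.883, 1.293)
t=0.300: state=(2.053, 1.372)
t=0.400: state=(2.228, 1.474)
t=0.500: state=(2.406, 1.604)
t=0.600: state=(2.580, 1.768)
t=0.700: state=(2.742, 1.972)
t=0.800: state=(2.884, 2.225)
t=0.900: state=(2.993, 2.533)
t=1.000: state=(3.057, 2.902)
t=1.100: state=(3.064, 3.333)
t=1.200: state=(3.005, 3.821)
t=1.300: state=(2.877, 4.351)
t=1.400: state=(2.685, 4.898)
t=1.500: state=(2.443, 5.427)
t=1.600: state=(2.170, 5.902)
t=1.700: state=(1.888, 6.290)
t=1.800: state=(1.618, 6.571)
t=1.900: state=(1.371, 6.736)
t=2.000: state=(1.156, 6.792)
t=2.100: state=(0.975, 6.751)
t=2.200: state=(0.825, 6.631)
t=2.300: state=(0.703, 6.449)
compare at T: x=0.703, y=6.449

largest component: y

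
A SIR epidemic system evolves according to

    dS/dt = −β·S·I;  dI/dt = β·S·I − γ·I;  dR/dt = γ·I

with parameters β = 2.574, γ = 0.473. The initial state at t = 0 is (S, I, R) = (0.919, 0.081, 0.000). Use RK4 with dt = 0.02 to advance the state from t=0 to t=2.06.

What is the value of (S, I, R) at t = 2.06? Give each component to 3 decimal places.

t=0.000: state=(0.919, 0.081, 0.000)
step 1 (dt=0.02): k1=(-0.192, 0.153, 0.038), k2=(-0.195, 0.156, 0.039), k3=(-0.195, 0.156, 0.039), k4=(-0.198, 0.158, 0.040); state += dt/6·(k1+2k2+2k3+k4)
t=0.020: state=(0.915, 0.084, 0.001)
t=0.040: state=(0.911, 0.087, 0.002)
t=0.060: state=(0.907, 0.091, 0.002)
continuing one RK4 step at a time; state shown every 5 steps (Δt=0.1):
t=0.100: state=(0.898, 0.098, 0.004)
t=0.200: state=(0.874, 0.117, 0.009)
t=0.300: state=(0.845, 0.139, 0.015)
t=0.400: state=(0.813, 0.164, 0.022)
t=0.500: state=(0.777, 0.192, 0.031)
t=0.600: state=(0.736, 0.223, 0.041)
t=0.700: state=(0.692, 0.256, 0.052)
t=0.800: state=(0.645, 0.290, 0.065)
t=0.900: state=(0.596, 0.324, 0.079)
t=1.000: state=(0.546, 0.358, 0.096)
t=1.100: state=(0.496, 0.391, 0.113)
t=1.200: state=(0.447, 0.421, 0.133)
t=1.300: state=(0.400, 0.447, 0.153)
t=1.400: state=(0.355, 0.470, 0.175)
t=1.500: state=(0.314, 0.489, 0.197)
t=1.600: state=(0.276, 0.503, 0.221)
t=1.700: state=(0.242, 0.513, 0.245)
t=1.800: state=(0.212, 0.518, 0.269)
t=1.900: state=(0.186, 0.520, 0.294)
t=2.000: state=(0.162, 0.519, 0.319)
t=2.060: state=(0.150, 0.517, 0.333)

(S, I, R) = (0.150, 0.517, 0.333)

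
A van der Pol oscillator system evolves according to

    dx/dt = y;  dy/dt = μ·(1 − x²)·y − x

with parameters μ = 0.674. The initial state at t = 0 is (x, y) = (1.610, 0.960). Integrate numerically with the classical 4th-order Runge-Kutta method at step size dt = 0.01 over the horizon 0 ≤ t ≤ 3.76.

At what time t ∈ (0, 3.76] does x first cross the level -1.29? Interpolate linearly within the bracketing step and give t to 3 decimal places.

t=0.000: state=(1.610, 0.960)
step 1 (dt=0.01): k1=(0.960, -2.640), k2=(0.947, -2.641), k3=(0.947, -2.640), k4=(0.934, -2.641); state += dt/6·(k1+2k2+2k3+k4)
t=0.010: state=(1.619, 0.934)
t=0.020: state=(1.629, 0.907)
t=0.030: state=(1.638, 0.881)
continuing one RK4 step at a time; state shown every 20 steps (Δt=0.2):
t=0.200: state=(1.750, 0.450)
t=0.400: state=(1.796, 0.028)
t=0.600: state=(1.768, -0.289)
t=0.800: state=(1.686, -0.525)
t=1.000: state=(1.561, -0.713)
t=1.200: state=(1.402, -0.881)
t=1.400: state=(1.209, -1.051)
t=1.600: state=(0.980, -1.239)
t=1.800: state=(0.711, -1.460)
t=2.000: state=(0.394, -1.718)
t=2.200: state=(0.022, -1.997)
t=2.400: state=(-0.402, -2.231)
t=2.600: state=(-0.858, -2.285)
t=2.790: state=(-1.274, -2.040)
next step: t=2.800: state=(-1.295, -2.018) — x has crossed -1.29
linear interpolation between t=2.790 (-1.27430) and t=2.800 (-1.29458) → t≈2.798

t = 2.798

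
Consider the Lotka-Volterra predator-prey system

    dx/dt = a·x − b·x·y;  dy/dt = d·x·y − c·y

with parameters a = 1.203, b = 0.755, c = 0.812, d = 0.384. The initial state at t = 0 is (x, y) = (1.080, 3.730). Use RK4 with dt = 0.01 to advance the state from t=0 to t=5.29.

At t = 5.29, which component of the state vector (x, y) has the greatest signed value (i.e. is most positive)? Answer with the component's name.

t=0.000: state=(1.080, 3.730)
step 1 (dt=0.01): k1=(-1.742, -1.482), k2=(-1.722, -1.491), k3=(-1.722, -1.491), k4=(-1.702, -1.501); state += dt/6·(k1+2k2+2k3+k4)
t=0.010: state=(1.063, 3.715)
t=0.020: state=(1.046, 3.700)
t=0.030: state=(1.030, 3.685)
continuing one RK4 step at a time; state shown every 20 steps (Δt=0.2):
t=0.200: state=(0.801, 3.406)
t=0.400: state=(0.626, 3.057)
t=0.600: state=(0.515, 2.714)
t=0.800: state=(0.445, 2.393)
t=1.000: state=(0.404, 2.102)
t=1.200: state=(0.381, 1.841)
t=1.400: state=(0.374, 1.611)
t=1.600: state=(0.379, 1.410)
t=1.800: state=(0.395, 1.234)
t=2.000: state=(0.422, 1.083)
t=2.200: state=(0.460, 0.952)
t=2.400: state=(0.511, 0.840)
t=2.600: state=(0.577, 0.745)
t=2.800: state=(0.660, 0.664)
t=3.000: state=(0.764, 0.596)
t=3.200: state=(0.892, 0.540)
t=3.400: state=(1.050, 0.494)
t=3.600: state=(1.243, 0.459)
t=3.800: state=(1.478, 0.433)
t=4.000: state=(1.764, 0.416)
t=4.200: state=(2.108, 0.411)
t=4.400: state=(2.519, 0.417)
t=4.600: state=(3.005, 0.438)
t=4.800: state=(3.568, 0.479)
t=5.000: state=(4.202, 0.548)
t=5.200: state=(4.882, 0.661)
t=5.290: state=(5.189, 0.731)
compare at T: x=5.189, y=0.731

largest component: x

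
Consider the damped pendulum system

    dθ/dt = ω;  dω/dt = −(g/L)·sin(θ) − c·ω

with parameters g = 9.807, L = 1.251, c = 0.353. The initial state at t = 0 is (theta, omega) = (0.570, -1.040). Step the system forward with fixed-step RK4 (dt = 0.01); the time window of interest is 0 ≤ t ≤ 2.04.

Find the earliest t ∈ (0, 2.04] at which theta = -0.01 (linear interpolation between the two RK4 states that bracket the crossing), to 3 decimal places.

t=0.000: state=(0.570, -1.040)
step 1 (dt=0.01): k1=(-1.040, -3.863), k2=(-1.059, -3.822), k3=(-1.059, -3.821), k4=(-1.078, -3.780); state += dt/6·(k1+2k2+2k3+k4)
t=0.010: state=(0.559, -1.078)
t=0.020: state=(0.548, -1.116)
t=0.030: state=(0.537, -1.152)
continuing one RK4 step at a time; state shown every 10 steps (Δt=0.1):
t=0.100: state=(0.448, -1.381)
t=0.200: state=(0.297, -1.614)
t=0.300: state=(0.130, -1.722)
t=0.380: state=(-0.008, -1.711)
next step: t=0.390: state=(-0.025, -1.703) — theta has crossed -0.01
linear interpolation between t=0.380 (-0.00833) and t=0.390 (-0.02540) → t≈0.381

t = 0.381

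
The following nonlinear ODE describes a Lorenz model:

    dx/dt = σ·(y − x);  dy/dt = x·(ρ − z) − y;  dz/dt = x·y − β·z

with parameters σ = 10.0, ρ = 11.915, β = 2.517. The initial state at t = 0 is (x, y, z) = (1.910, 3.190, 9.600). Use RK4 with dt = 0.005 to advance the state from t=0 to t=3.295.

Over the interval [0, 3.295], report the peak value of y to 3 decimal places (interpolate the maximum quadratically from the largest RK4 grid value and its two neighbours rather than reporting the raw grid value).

max y = 7.454

t=0.000: state=(1.910, 3.190, 9.600)
step 1 (dt=0.005): k1=(12.800, 1.232, -18.070), k2=(12.511, 1.390, -17.849), k3=(12.522, 1.387, -17.851), k4=(12.243, 1.546, -17.632); state += dt/6·(k1+2k2+2k3+k4)
t=0.005: state=(1.973, 3.197, 9.511)
t=0.010: state=(2.033, 3.205, 9.424)
t=0.015: state=(2.090, 3.216, 9.339)
continuing one RK4 step at a time; state shown every 40 steps (Δt=0.2):
t=0.200: state=(3.649, 4.543, 7.541)
t=0.400: state=(5.867, 7.039, 9.097)
t=0.600: state=(6.920, 6.494, 13.066)
t=0.800: state=(4.929, 3.866, 12.566)
t=1.000: state=(3.761, 3.679, 9.925)
t=1.200: state=(4.392, 5.037, 8.720)
t=1.400: state=(5.907, 6.586, 10.182)
t=1.600: state=(6.250, 5.834, 12.480)
t=1.800: state=(4.922, 4.281, 11.849)
t=2.000: state=(4.284, 4.308, 10.088)
t=2.200: state=(4.878, 5.378, 9.552)
t=2.400: state=(5.845, 6.167, 10.827)
t=2.600: state=(5.780, 5.416, 12.010)
t=2.800: state=(4.912, 4.553, 11.332)
t=3.000: state=(4.646, 4.744, 10.223)
t=3.200: state=(5.164, 5.516, 10.141)
t=3.295: state=(5.484, 5.783, 10.540)
largest grid value and its neighbours: y(0.475)=7.45165, y(0.480)=7.45383, y(0.485)=7.45246
parabola through these three points peaks at t≈0.481 with y≈7.45385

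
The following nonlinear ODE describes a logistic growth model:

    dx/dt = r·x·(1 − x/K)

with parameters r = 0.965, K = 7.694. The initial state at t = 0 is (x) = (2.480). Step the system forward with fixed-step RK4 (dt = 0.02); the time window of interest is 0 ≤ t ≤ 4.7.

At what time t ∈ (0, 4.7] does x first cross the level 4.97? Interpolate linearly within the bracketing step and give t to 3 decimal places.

t = 1.393

t=0.000: state=(2.480)
step 1 (dt=0.02): k1=(1.622), k2=(1.627), k3=(1.627), k4=(1.633); state += dt/6·(k1+2k2+2k3+k4)
t=0.020: state=(2.513)
t=0.040: state=(2.545)
t=0.060: state=(2.578)
continuing one RK4 step at a time; state shown every 10 steps (Δt=0.2):
t=0.200: state=(2.815)
t=0.400: state=(3.167)
t=0.600: state=(3.532)
t=0.800: state=(3.903)
t=1.000: state=(4.272)
t=1.200: state=(4.634)
t=1.380: state=(4.948)
next step: t=1.400: state=(4.982) — x has crossed 4.97
linear interpolation between t=1.380 (4.94760) and t=1.400 (4.98159) → t≈1.393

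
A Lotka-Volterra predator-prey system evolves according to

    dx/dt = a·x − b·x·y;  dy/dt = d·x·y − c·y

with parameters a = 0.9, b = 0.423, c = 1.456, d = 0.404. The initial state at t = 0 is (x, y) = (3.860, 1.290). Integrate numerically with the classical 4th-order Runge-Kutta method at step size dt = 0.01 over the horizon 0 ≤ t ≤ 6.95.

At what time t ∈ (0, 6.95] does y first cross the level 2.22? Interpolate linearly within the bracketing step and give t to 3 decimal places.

t=0.000: state=(3.860, 1.290)
step 1 (dt=0.01): k1=(1.368, 0.133), k2=(1.369, 0.137), k3=(1.369, 0.137), k4=(1.370, 0.141); state += dt/6·(k1+2k2+2k3+k4)
t=0.010: state=(3.874, 1.291)
t=0.020: state=(3.887, 1.293)
t=0.030: state=(3.901, 1.294)
continuing one RK4 step at a time; state shown every 25 steps (Δt=0.25):
t=0.250: state=(4.207, 1.347)
t=0.500: state=(4.544, 1.457)
t=0.750: state=(4.838, 1.627)
t=1.000: state=(5.041, 1.863)
t=1.250: state=(5.104, 2.164)
t=1.290: state=(5.099, 2.217)
next step: t=1.300: state=(5.097, 2.230) — y has crossed 2.22
linear interpolation between t=1.290 (2.21705) and t=1.300 (2.23048) → t≈1.292

t = 1.292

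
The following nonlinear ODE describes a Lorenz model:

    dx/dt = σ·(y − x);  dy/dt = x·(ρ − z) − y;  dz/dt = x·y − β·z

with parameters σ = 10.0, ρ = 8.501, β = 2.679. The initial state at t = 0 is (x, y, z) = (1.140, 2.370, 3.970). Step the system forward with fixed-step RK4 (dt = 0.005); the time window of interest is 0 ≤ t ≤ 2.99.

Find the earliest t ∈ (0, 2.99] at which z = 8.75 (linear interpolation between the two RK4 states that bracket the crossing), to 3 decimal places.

t = 0.564

t=0.000: state=(1.140, 2.370, 3.970)
step 1 (dt=0.005): k1=(12.300, 2.795, -7.934), k2=(12.062, 2.951, -7.800), k3=(12.072, 2.947, -7.801), k4=(11.844, 3.101, -7.669); state += dt/6·(k1+2k2+2k3+k4)
t=0.005: state=(1.200, 2.385, 3.931)
t=0.010: state=(1.259, 2.401, 3.893)
t=0.015: state=(1.315, 2.419, 3.857)
continuing one RK4 step at a time; state shown every 20 steps (Δt=0.1):
t=0.100: state=(2.092, 2.913, 3.423)
t=0.200: state=(2.944, 3.869, 3.375)
t=0.300: state=(3.973, 5.101, 3.958)
t=0.400: state=(5.143, 6.300, 5.350)
t=0.500: state=(6.125, 6.835, 7.425)
t=0.560: state=(6.402, 6.592, 8.676)
next step: t=0.565: state=(6.410, 6.552, 8.770) — z has crossed 8.75
linear interpolation between t=0.560 (8.67603) and t=0.565 (8.76970) → t≈0.564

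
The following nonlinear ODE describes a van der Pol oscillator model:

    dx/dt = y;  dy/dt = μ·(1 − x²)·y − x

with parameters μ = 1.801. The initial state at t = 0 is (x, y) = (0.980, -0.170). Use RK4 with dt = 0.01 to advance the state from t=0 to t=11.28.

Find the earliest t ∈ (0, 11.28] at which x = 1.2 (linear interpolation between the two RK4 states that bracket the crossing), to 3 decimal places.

t = 5.036

t=0.000: state=(0.980, -0.170)
step 1 (dt=0.01): k1=(-0.170, -0.992), k2=(-0.175, -0.992), k3=(-0.175, -0.992), k4=(-0.180, -0.992); state += dt/6·(k1+2k2+2k3+k4)
t=0.010: state=(0.978, -0.180)
t=0.020: state=(0.976, -0.190)
t=0.030: state=(0.974, -0.200)
continuing one RK4 step at a time; state shown every 50 steps (Δt=0.5):
t=0.500: state=(0.766, -0.708)
t=1.000: state=(0.196, -1.730)
t=1.500: state=(-1.099, -3.069)
t=2.000: state=(-1.922, -0.267)
t=2.500: state=(-1.847, 0.345)
t=3.000: state=(-1.643, 0.465)
t=3.500: state=(-1.378, 0.609)
t=4.000: state=(-1.007, 0.922)
t=4.500: state=(-0.356, 1.868)
t=5.000: state=(1.075, 3.534)
t=5.030: state=(1.180, 3.449)
next step: t=5.040: state=(1.214, 3.410) — x has crossed 1.2
linear interpolation between t=5.030 (1.18007) and t=5.040 (1.21436) → t≈5.036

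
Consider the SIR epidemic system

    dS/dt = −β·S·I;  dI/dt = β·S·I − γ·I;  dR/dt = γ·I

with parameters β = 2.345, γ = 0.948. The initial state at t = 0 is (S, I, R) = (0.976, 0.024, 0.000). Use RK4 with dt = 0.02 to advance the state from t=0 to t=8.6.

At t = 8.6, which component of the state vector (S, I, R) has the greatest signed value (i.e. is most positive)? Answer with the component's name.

largest component: R

t=0.000: state=(0.976, 0.024, 0.000)
step 1 (dt=0.02): k1=(-0.055, 0.032, 0.023), k2=(-0.056, 0.033, 0.023), k3=(-0.056, 0.033, 0.023), k4=(-0.056, 0.033, 0.023); state += dt/6·(k1+2k2+2k3+k4)
t=0.020: state=(0.975, 0.025, 0.000)
t=0.040: state=(0.974, 0.025, 0.001)
t=0.060: state=(0.973, 0.026, 0.001)
continuing one RK4 step at a time; state shown every 25 steps (Δt=0.5):
t=0.500: state=(0.938, 0.046, 0.016)
t=1.000: state=(0.871, 0.083, 0.046)
t=1.500: state=(0.767, 0.135, 0.097)
t=2.000: state=(0.633, 0.192, 0.175)
t=2.500: state=(0.493, 0.231, 0.276)
t=3.000: state=(0.373, 0.238, 0.389)
t=3.500: state=(0.285, 0.217, 0.498)
t=4.000: state=(0.225, 0.182, 0.593)
t=4.500: state=(0.186, 0.144, 0.670)
t=5.000: state=(0.160, 0.110, 0.730)
t=5.500: state=(0.144, 0.082, 0.775)
t=6.000: state=(0.132, 0.060, 0.808)
t=6.500: state=(0.125, 0.043, 0.832)
t=7.000: state=(0.119, 0.031, 0.850)
t=7.500: state=(0.116, 0.022, 0.862)
t=8.000: state=(0.113, 0.016, 0.871)
t=8.500: state=(0.111, 0.011, 0.877)
t=8.600: state=(0.111, 0.010, 0.878)
compare at T: S=0.111, I=0.010, R=0.878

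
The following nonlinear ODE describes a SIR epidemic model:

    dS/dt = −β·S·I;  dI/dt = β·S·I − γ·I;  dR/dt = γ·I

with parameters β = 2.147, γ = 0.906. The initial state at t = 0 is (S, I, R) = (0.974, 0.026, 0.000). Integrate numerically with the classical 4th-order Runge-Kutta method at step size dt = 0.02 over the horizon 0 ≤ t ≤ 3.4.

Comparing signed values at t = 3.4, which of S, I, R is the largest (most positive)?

t=0.000: state=(0.974, 0.026, 0.000)
step 1 (dt=0.02): k1=(-0.054, 0.031, 0.024), k2=(-0.055, 0.031, 0.024), k3=(-0.055, 0.031, 0.024), k4=(-0.056, 0.031, 0.024); state += dt/6·(k1+2k2+2k3+k4)
t=0.020: state=(0.973, 0.027, 0.000)
t=0.040: state=(0.972, 0.027, 0.001)
t=0.060: state=(0.971, 0.028, 0.001)
continuing one RK4 step at a time; state shown every 10 steps (Δt=0.2):
t=0.200: state=(0.962, 0.033, 0.005)
t=0.400: state=(0.947, 0.041, 0.012)
t=0.600: state=(0.928, 0.052, 0.020)
t=0.800: state=(0.905, 0.064, 0.031)
t=1.000: state=(0.878, 0.078, 0.044)
t=1.200: state=(0.846, 0.094, 0.059)
t=1.400: state=(0.810, 0.112, 0.078)
t=1.600: state=(0.769, 0.131, 0.100)
t=1.800: state=(0.723, 0.151, 0.126)
t=2.000: state=(0.675, 0.170, 0.155)
t=2.200: state=(0.625, 0.188, 0.187)
t=2.400: state=(0.575, 0.203, 0.223)
t=2.600: state=(0.525, 0.214, 0.260)
t=2.800: state=(0.478, 0.222, 0.300)
t=3.000: state=(0.435, 0.225, 0.340)
t=3.200: state=(0.395, 0.224, 0.381)
t=3.400: state=(0.359, 0.220, 0.421)
compare at T: S=0.359, I=0.220, R=0.421

largest component: R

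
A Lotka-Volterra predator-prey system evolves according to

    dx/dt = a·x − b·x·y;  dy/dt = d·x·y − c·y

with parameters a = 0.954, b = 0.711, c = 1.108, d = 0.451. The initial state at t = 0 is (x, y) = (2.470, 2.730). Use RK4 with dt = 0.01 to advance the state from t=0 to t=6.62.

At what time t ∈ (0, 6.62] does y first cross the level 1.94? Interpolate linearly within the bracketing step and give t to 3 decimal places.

t = 0.960

t=0.000: state=(2.470, 2.730)
step 1 (dt=0.01): k1=(-2.438, 0.016), k2=(-2.426, 0.001), k3=(-2.426, 0.001), k4=(-2.414, -0.014); state += dt/6·(k1+2k2+2k3+k4)
t=0.010: state=(2.446, 2.730)
t=0.020: state=(2.422, 2.730)
t=0.030: state=(2.398, 2.729)
continuing one RK4 step at a time; state shown every 25 steps (Δt=0.25):
t=0.250: state=(1.939, 2.649)
t=0.500: state=(1.563, 2.444)
t=0.750: state=(1.315, 2.176)
t=0.960: state=(1.182, 1.940)
next step: t=0.970: state=(1.177, 1.929) — y has crossed 1.94
linear interpolation between t=0.960 (1.94026) and t=0.970 (1.92911) → t≈0.960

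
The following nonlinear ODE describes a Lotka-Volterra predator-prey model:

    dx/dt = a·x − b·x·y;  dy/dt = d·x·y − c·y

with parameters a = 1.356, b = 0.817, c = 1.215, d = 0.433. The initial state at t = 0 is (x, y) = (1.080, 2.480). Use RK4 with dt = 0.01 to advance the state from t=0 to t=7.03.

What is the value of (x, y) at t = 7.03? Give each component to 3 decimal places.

t=0.000: state=(1.080, 2.480)
step 1 (dt=0.01): k1=(-0.724, -1.853), k2=(-0.713, -1.850), k3=(-0.713, -1.850), k4=(-0.703, -1.847); state += dt/6·(k1+2k2+2k3+k4)
t=0.010: state=(1.073, 2.461)
t=0.020: state=(1.066, 2.443)
t=0.030: state=(1.059, 2.425)
continuing one RK4 step at a time; state shown every 25 steps (Δt=0.25):
t=0.250: state=(0.956, 2.042)
t=0.500: state=(0.920, 1.667)
t=0.750: state=(0.949, 1.360)
t=1.000: state=(1.035, 1.117)
t=1.250: state=(1.180, 0.929)
t=1.500: state=(1.391, 0.788)
t=1.750: state=(1.680, 0.686)
t=2.000: state=(2.065, 0.619)
t=2.250: state=(2.564, 0.587)
t=2.500: state=(3.194, 0.591)
t=2.750: state=(3.956, 0.641)
t=3.000: state=(4.819, 0.760)
t=3.250: state=(5.670, 0.991)
t=3.500: state=(6.256, 1.400)
t=3.750: state=(6.202, 2.044)
t=4.000: state=(5.293, 2.830)
t=4.250: state=(3.892, 3.438)
t=4.500: state=(2.640, 3.602)
t=4.750: state=(1.809, 3.370)
t=5.000: state=(1.331, 2.940)
t=5.250: state=(1.075, 2.468)
t=5.500: state=(0.954, 2.031)
t=5.750: state=(0.920, 1.658)
t=6.000: state=(0.950, 1.353)
t=6.250: state=(1.038, 1.112)
t=6.500: state=(1.185, 0.925)
t=6.750: state=(1.397, 0.784)
t=7.000: state=(1.689, 0.684)
t=7.030: state=(1.730, 0.674)

(x, y) = (1.730, 0.674)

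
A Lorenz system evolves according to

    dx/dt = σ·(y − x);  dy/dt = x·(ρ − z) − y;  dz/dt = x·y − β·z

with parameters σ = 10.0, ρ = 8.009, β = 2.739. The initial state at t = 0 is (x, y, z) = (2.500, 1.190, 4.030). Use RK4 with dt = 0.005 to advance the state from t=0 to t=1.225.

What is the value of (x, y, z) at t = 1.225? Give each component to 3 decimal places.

(x, y, z) = (3.083, 3.089, 6.111)

t=0.000: state=(2.500, 1.190, 4.030)
step 1 (dt=0.005): k1=(-13.100, 8.758, -8.063), k2=(-12.554, 8.655, -7.993), k3=(-12.570, 8.660, -7.992), k4=(-12.038, 8.562, -7.923); state += dt/6·(k1+2k2+2k3+k4)
t=0.005: state=(2.437, 1.233, 3.990)
t=0.010: state=(2.380, 1.276, 3.951)
t=0.015: state=(2.327, 1.317, 3.912)
continuing one RK4 step at a time; state shown every 10 steps (Δt=0.05):
t=0.050: state=(2.072, 1.589, 3.660)
t=0.100: state=(1.959, 1.950, 3.357)
t=0.150: state=(2.033, 2.317, 3.126)
t=0.200: state=(2.229, 2.718, 2.976)
t=0.250: state=(2.516, 3.171, 2.922)
t=0.300: state=(2.881, 3.682, 2.980)
t=0.350: state=(3.315, 4.248, 3.174)
t=0.400: state=(3.810, 4.851, 3.527)
t=0.450: state=(4.349, 5.454, 4.062)
t=0.500: state=(4.903, 5.999, 4.786)
t=0.550: state=(5.427, 6.407, 5.679)
t=0.600: state=(5.862, 6.598, 6.678)
t=0.650: state=(6.143, 6.516, 7.675)
t=0.700: state=(6.223, 6.163, 8.534)
t=0.750: state=(6.086, 5.605, 9.141)
t=0.800: state=(5.759, 4.954, 9.434)
t=0.850: state=(5.306, 4.323, 9.424)
t=0.900: state=(4.801, 3.790, 9.172)
t=0.950: state=(4.314, 3.390, 8.758)
t=1.000: state=(3.889, 3.124, 8.258)
t=1.050: state=(3.553, 2.974, 7.728)
t=1.100: state=(3.311, 2.919, 7.209)
t=1.150: state=(3.159, 2.942, 6.727)
t=1.200: state=(3.090, 3.026, 6.300)
t=1.225: state=(3.083, 3.089, 6.111)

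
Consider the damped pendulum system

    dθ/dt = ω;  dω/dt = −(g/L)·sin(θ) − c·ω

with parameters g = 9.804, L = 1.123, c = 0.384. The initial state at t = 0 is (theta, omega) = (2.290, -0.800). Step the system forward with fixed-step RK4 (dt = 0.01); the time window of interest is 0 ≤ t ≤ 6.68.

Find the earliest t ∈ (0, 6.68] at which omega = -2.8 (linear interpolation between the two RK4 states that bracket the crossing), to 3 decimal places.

t=0.000: state=(2.290, -0.800)
step 1 (dt=0.01): k1=(-0.800, -6.261), k2=(-0.831, -6.272), k3=(-0.831, -6.273), k4=(-0.863, -6.284); state += dt/6·(k1+2k2+2k3+k4)
t=0.010: state=(2.282, -0.863)
t=0.020: state=(2.273, -0.926)
t=0.030: state=(2.263, -0.989)
continuing one RK4 step at a time; state shown every 25 steps (Δt=0.25):
t=0.250: state=(1.885, -2.490)
t=0.290: state=(1.779, -2.787)
next step: t=0.300: state=(1.751, -2.862) — omega has crossed -2.8
linear interpolation between t=0.290 (-2.78672) and t=0.300 (-2.86153) → t≈0.292

t = 0.292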